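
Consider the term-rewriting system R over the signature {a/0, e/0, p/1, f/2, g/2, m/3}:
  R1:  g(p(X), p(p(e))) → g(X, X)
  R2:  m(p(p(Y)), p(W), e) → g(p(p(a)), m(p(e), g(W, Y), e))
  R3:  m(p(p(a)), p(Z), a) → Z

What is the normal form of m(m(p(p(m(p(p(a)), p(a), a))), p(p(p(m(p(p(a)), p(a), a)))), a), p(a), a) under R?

a

1. m(m(p(p(m(p(p(a)), p(a), a))), p(p(p(m(p(p(a)), p(a), a)))), a), p(a), a)  →  m(m(p(p(a)), p(p(p(m(p(p(a)), p(a), a)))), a), p(a), a)   [R3 at 1.1.1.1]
2. m(m(p(p(a)), p(p(p(m(p(p(a)), p(a), a)))), a), p(a), a)  →  m(p(p(m(p(p(a)), p(a), a))), p(a), a)   [R3 at 1]
3. m(p(p(m(p(p(a)), p(a), a))), p(a), a)  →  m(p(p(a)), p(a), a)   [R3 at 1.1.1]
4. m(p(p(a)), p(a), a)  →  a   [R3 at ε]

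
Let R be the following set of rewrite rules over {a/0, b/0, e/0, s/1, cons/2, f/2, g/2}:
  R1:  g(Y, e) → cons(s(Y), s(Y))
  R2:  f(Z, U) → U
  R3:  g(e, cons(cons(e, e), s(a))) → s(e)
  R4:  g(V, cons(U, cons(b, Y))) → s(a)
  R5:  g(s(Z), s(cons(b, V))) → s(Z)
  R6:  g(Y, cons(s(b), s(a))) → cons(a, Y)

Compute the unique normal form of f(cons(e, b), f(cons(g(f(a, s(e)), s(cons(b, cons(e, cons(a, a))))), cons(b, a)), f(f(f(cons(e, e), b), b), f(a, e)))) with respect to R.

1. f(cons(e, b), f(cons(g(f(a, s(e)), s(cons(b, cons(e, cons(a, a))))), cons(b, a)), f(f(f(cons(e, e), b), b), f(a, e))))  →  f(cons(g(f(a, s(e)), s(cons(b, cons(e, cons(a, a))))), cons(b, a)), f(f(f(cons(e, e), b), b), f(a, e)))   [R2 at ε]
2. f(cons(g(f(a, s(e)), s(cons(b, cons(e, cons(a, a))))), cons(b, a)), f(f(f(cons(e, e), b), b), f(a, e)))  →  f(f(f(cons(e, e), b), b), f(a, e))   [R2 at ε]
3. f(f(f(cons(e, e), b), b), f(a, e))  →  f(a, e)   [R2 at ε]
4. f(a, e)  →  e   [R2 at ε]

e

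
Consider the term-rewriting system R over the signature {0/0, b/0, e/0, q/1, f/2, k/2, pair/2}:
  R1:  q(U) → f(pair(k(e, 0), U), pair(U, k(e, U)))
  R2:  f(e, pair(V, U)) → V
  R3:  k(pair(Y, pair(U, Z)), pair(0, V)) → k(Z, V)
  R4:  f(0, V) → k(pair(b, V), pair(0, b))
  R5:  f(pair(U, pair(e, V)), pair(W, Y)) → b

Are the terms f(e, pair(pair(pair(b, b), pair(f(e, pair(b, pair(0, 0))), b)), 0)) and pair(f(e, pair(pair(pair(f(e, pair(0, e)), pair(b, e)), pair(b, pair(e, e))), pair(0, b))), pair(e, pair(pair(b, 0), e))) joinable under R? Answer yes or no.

Reduce t₁ = f(e, pair(pair(pair(b, b), pair(f(e, pair(b, pair(0, 0))), b)), 0)):
1. f(e, pair(pair(pair(b, b), pair(f(e, pair(b, pair(0, 0))), b)), 0))  →  pair(pair(b, b), pair(f(e, pair(b, pair(0, 0))), b))   [R2 at ε]
2. pair(pair(b, b), pair(f(e, pair(b, pair(0, 0))), b))  →  pair(pair(b, b), pair(b, b))   [R2 at 2.1]

Reduce t₂ = pair(f(e, pair(pair(pair(f(e, pair(0, e)), pair(b, e)), pair(b, pair(e, e))), pair(0, b))), pair(e, pair(pair(b, 0), e))):
1. pair(f(e, pair(pair(pair(f(e, pair(0, e)), pair(b, e)), pair(b, pair(e, e))), pair(0, b))), pair(e, pair(pair(b, 0), e)))  →  pair(pair(pair(f(e, pair(0, e)), pair(b, e)), pair(b, pair(e, e))), pair(e, pair(pair(b, 0), e)))   [R2 at 1]
2. pair(pair(pair(f(e, pair(0, e)), pair(b, e)), pair(b, pair(e, e))), pair(e, pair(pair(b, 0), e)))  →  pair(pair(pair(0, pair(b, e)), pair(b, pair(e, e))), pair(e, pair(pair(b, 0), e)))   [R2 at 1.1.1]

no — NF(t₁) = pair(pair(b, b), pair(b, b)), NF(t₂) = pair(pair(pair(0, pair(b, e)), pair(b, pair(e, e))), pair(e, pair(pair(b, 0), e)))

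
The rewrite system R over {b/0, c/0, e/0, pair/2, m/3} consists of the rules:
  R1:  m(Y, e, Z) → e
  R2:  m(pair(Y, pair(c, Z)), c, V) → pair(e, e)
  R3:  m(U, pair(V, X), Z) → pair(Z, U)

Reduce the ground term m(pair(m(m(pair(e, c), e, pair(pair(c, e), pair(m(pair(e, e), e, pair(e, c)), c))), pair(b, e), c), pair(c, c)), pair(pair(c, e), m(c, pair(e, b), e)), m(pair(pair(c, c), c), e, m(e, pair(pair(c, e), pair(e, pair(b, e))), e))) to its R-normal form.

1. m(pair(m(m(pair(e, c), e, pair(pair(c, e), pair(m(pair(e, e), e, pair(e, c)), c))), pair(b, e), c), pair(c, c)), pair(pair(c, e), m(c, pair(e, b), e)), m(pair(pair(c, c), c), e, m(e, pair(pair(c, e), pair(e, pair(b, e))), e)))  →  pair(m(pair(pair(c, c), c), e, m(e, pair(pair(c, e), pair(e, pair(b, e))), e)), pair(m(m(pair(e, c), e, pair(pair(c, e), pair(m(pair(e, e), e, pair(e, c)), c))), pair(b, e), c), pair(c, c)))   [R3 at ε]
2. pair(m(pair(pair(c, c), c), e, m(e, pair(pair(c, e), pair(e, pair(b, e))), e)), pair(m(m(pair(e, c), e, pair(pair(c, e), pair(m(pair(e, e), e, pair(e, c)), c))), pair(b, e), c), pair(c, c)))  →  pair(e, pair(m(m(pair(e, c), e, pair(pair(c, e), pair(m(pair(e, e), e, pair(e, c)), c))), pair(b, e), c), pair(c, c)))   [R1 at 1]
3. pair(e, pair(m(m(pair(e, c), e, pair(pair(c, e), pair(m(pair(e, e), e, pair(e, c)), c))), pair(b, e), c), pair(c, c)))  →  pair(e, pair(pair(c, m(pair(e, c), e, pair(pair(c, e), pair(m(pair(e, e), e, pair(e, c)), c)))), pair(c, c)))   [R3 at 2.1]
4. pair(e, pair(pair(c, m(pair(e, c), e, pair(pair(c, e), pair(m(pair(e, e), e, pair(e, c)), c)))), pair(c, c)))  →  pair(e, pair(pair(c, e), pair(c, c)))   [R1 at 2.1.2]

pair(e, pair(pair(c, e), pair(c, c)))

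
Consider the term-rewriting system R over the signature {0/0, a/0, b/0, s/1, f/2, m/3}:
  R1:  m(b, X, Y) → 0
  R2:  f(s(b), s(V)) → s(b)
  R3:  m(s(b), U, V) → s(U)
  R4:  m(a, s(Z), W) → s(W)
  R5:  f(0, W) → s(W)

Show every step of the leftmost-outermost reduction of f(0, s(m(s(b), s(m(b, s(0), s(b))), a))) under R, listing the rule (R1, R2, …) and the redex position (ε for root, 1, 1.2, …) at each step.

1. f(0, s(m(s(b), s(m(b, s(0), s(b))), a)))  →  s(s(m(s(b), s(m(b, s(0), s(b))), a)))   [R5 at ε]
2. s(s(m(s(b), s(m(b, s(0), s(b))), a)))  →  s(s(s(s(m(b, s(0), s(b))))))   [R3 at 1.1]
3. s(s(s(s(m(b, s(0), s(b))))))  →  s(s(s(s(0))))   [R1 at 1.1.1.1]

s(s(s(s(0))))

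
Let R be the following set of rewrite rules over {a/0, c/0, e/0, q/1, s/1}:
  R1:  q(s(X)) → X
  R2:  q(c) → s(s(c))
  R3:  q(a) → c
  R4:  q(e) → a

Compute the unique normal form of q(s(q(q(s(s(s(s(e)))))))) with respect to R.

1. q(s(q(q(s(s(s(s(e))))))))  →  q(q(s(s(s(s(e))))))   [R1 at ε]
2. q(q(s(s(s(s(e))))))  →  q(s(s(s(e))))   [R1 at 1]
3. q(s(s(s(e))))  →  s(s(e))   [R1 at ε]

s(s(e))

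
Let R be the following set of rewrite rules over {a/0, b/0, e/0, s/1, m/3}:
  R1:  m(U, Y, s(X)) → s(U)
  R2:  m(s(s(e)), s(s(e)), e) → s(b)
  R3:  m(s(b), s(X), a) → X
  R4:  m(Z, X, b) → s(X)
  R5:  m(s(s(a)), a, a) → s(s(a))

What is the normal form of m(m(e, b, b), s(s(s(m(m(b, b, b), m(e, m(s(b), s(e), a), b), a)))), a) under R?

1. m(m(e, b, b), s(s(s(m(m(b, b, b), m(e, m(s(b), s(e), a), b), a)))), a)  →  m(s(b), s(s(s(m(m(b, b, b), m(e, m(s(b), s(e), a), b), a)))), a)   [R4 at 1]
2. m(s(b), s(s(s(m(m(b, b, b), m(e, m(s(b), s(e), a), b), a)))), a)  →  s(s(m(m(b, b, b), m(e, m(s(b), s(e), a), b), a)))   [R3 at ε]
3. s(s(m(m(b, b, b), m(e, m(s(b), s(e), a), b), a)))  →  s(s(m(s(b), m(e, m(s(b), s(e), a), b), a)))   [R4 at 1.1.1]
4. s(s(m(s(b), m(e, m(s(b), s(e), a), b), a)))  →  s(s(m(s(b), s(m(s(b), s(e), a)), a)))   [R4 at 1.1.2]
5. s(s(m(s(b), s(m(s(b), s(e), a)), a)))  →  s(s(m(s(b), s(e), a)))   [R3 at 1.1]
6. s(s(m(s(b), s(e), a)))  →  s(s(e))   [R3 at 1.1]

s(s(e))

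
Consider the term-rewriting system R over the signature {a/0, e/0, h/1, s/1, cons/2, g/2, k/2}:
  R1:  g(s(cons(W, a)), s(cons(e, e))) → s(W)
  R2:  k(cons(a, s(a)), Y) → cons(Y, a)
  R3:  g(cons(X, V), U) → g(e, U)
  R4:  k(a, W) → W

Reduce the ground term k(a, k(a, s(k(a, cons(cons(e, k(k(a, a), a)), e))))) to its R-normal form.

s(cons(cons(e, a), e))

1. k(a, k(a, s(k(a, cons(cons(e, k(k(a, a), a)), e)))))  →  k(a, s(k(a, cons(cons(e, k(k(a, a), a)), e))))   [R4 at ε]
2. k(a, s(k(a, cons(cons(e, k(k(a, a), a)), e))))  →  s(k(a, cons(cons(e, k(k(a, a), a)), e)))   [R4 at ε]
3. s(k(a, cons(cons(e, k(k(a, a), a)), e)))  →  s(cons(cons(e, k(k(a, a), a)), e))   [R4 at 1]
4. s(cons(cons(e, k(k(a, a), a)), e))  →  s(cons(cons(e, k(a, a)), e))   [R4 at 1.1.2.1]
5. s(cons(cons(e, k(a, a)), e))  →  s(cons(cons(e, a), e))   [R4 at 1.1.2]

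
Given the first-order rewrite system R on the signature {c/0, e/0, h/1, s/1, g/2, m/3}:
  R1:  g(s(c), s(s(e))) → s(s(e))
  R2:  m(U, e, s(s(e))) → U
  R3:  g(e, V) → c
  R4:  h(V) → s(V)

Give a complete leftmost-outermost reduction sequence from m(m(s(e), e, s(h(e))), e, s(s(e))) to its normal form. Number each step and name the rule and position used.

s(e)

1. m(m(s(e), e, s(h(e))), e, s(s(e)))  →  m(s(e), e, s(h(e)))   [R2 at ε]
2. m(s(e), e, s(h(e)))  →  m(s(e), e, s(s(e)))   [R4 at 3.1]
3. m(s(e), e, s(s(e)))  →  s(e)   [R2 at ε]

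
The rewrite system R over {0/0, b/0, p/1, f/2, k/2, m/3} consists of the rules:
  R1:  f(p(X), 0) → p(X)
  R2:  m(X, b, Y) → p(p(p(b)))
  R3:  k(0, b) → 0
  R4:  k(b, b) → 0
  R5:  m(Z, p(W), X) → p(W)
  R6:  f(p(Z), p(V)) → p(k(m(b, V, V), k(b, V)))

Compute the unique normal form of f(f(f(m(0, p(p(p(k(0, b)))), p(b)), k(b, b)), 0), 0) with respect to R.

1. f(f(f(m(0, p(p(p(k(0, b)))), p(b)), k(b, b)), 0), 0)  →  f(f(f(p(p(p(k(0, b)))), k(b, b)), 0), 0)   [R5 at 1.1.1]
2. f(f(f(p(p(p(k(0, b)))), k(b, b)), 0), 0)  →  f(f(f(p(p(p(0))), k(b, b)), 0), 0)   [R3 at 1.1.1.1.1.1]
3. f(f(f(p(p(p(0))), k(b, b)), 0), 0)  →  f(f(f(p(p(p(0))), 0), 0), 0)   [R4 at 1.1.2]
4. f(f(f(p(p(p(0))), 0), 0), 0)  →  f(f(p(p(p(0))), 0), 0)   [R1 at 1.1]
5. f(f(p(p(p(0))), 0), 0)  →  f(p(p(p(0))), 0)   [R1 at 1]
6. f(p(p(p(0))), 0)  →  p(p(p(0)))   [R1 at ε]

p(p(p(0)))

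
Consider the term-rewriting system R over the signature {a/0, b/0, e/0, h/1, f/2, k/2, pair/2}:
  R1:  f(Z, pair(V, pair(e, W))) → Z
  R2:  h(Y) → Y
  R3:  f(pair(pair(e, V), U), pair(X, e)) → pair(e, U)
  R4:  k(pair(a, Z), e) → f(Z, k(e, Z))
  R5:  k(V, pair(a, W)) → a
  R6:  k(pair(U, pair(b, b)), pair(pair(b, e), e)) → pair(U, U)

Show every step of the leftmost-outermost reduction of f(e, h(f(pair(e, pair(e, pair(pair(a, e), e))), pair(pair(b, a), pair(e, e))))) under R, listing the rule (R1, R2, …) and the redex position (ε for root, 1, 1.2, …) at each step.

e

1. f(e, h(f(pair(e, pair(e, pair(pair(a, e), e))), pair(pair(b, a), pair(e, e)))))  →  f(e, f(pair(e, pair(e, pair(pair(a, e), e))), pair(pair(b, a), pair(e, e))))   [R2 at 2]
2. f(e, f(pair(e, pair(e, pair(pair(a, e), e))), pair(pair(b, a), pair(e, e))))  →  f(e, pair(e, pair(e, pair(pair(a, e), e))))   [R1 at 2]
3. f(e, pair(e, pair(e, pair(pair(a, e), e))))  →  e   [R1 at ε]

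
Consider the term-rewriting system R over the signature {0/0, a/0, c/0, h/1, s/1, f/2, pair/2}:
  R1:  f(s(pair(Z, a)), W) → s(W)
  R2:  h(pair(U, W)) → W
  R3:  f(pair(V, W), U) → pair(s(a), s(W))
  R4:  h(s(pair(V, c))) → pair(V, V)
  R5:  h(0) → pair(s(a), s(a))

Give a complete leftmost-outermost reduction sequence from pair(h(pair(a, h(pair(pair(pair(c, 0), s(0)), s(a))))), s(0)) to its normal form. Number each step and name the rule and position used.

pair(s(a), s(0))

1. pair(h(pair(a, h(pair(pair(pair(c, 0), s(0)), s(a))))), s(0))  →  pair(h(pair(pair(pair(c, 0), s(0)), s(a))), s(0))   [R2 at 1]
2. pair(h(pair(pair(pair(c, 0), s(0)), s(a))), s(0))  →  pair(s(a), s(0))   [R2 at 1]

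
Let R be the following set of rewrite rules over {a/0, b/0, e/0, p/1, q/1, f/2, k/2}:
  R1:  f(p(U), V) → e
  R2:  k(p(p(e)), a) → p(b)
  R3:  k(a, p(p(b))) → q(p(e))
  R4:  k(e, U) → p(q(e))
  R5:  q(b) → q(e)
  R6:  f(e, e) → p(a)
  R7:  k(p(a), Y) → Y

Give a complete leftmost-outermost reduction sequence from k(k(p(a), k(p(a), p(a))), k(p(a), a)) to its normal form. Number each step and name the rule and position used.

1. k(k(p(a), k(p(a), p(a))), k(p(a), a))  →  k(k(p(a), p(a)), k(p(a), a))   [R7 at 1]
2. k(k(p(a), p(a)), k(p(a), a))  →  k(p(a), k(p(a), a))   [R7 at 1]
3. k(p(a), k(p(a), a))  →  k(p(a), a)   [R7 at ε]
4. k(p(a), a)  →  a   [R7 at ε]

a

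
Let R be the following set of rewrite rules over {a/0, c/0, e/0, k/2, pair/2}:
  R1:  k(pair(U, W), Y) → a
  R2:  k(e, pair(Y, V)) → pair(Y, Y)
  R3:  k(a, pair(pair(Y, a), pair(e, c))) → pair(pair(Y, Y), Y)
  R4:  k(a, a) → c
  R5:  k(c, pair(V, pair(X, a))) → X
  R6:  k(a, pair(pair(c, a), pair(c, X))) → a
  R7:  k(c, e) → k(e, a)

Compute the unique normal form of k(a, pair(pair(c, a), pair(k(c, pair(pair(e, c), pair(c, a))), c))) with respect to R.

a

1. k(a, pair(pair(c, a), pair(k(c, pair(pair(e, c), pair(c, a))), c)))  →  k(a, pair(pair(c, a), pair(c, c)))   [R5 at 2.2.1]
2. k(a, pair(pair(c, a), pair(c, c)))  →  a   [R6 at ε]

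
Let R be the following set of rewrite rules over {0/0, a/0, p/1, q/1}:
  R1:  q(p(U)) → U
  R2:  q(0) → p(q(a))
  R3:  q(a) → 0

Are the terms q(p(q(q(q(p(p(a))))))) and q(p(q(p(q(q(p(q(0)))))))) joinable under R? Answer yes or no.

yes — NF(t₁) = 0, NF(t₂) = 0

Reduce t₁ = q(p(q(q(q(p(p(a))))))):
1. q(p(q(q(q(p(p(a)))))))  →  q(q(q(p(p(a)))))   [R1 at ε]
2. q(q(q(p(p(a)))))  →  q(q(p(a)))   [R1 at 1.1]
3. q(q(p(a)))  →  q(a)   [R1 at 1]
4. q(a)  →  0   [R3 at ε]

Reduce t₂ = q(p(q(p(q(q(p(q(0)))))))):
1. q(p(q(p(q(q(p(q(0))))))))  →  q(p(q(q(p(q(0))))))   [R1 at ε]
2. q(p(q(q(p(q(0))))))  →  q(q(p(q(0))))   [R1 at ε]
3. q(q(p(q(0))))  →  q(q(0))   [R1 at 1]
4. q(q(0))  →  q(p(q(a)))   [R2 at 1]
5. q(p(q(a)))  →  q(a)   [R1 at ε]
6. q(a)  →  0   [R3 at ε]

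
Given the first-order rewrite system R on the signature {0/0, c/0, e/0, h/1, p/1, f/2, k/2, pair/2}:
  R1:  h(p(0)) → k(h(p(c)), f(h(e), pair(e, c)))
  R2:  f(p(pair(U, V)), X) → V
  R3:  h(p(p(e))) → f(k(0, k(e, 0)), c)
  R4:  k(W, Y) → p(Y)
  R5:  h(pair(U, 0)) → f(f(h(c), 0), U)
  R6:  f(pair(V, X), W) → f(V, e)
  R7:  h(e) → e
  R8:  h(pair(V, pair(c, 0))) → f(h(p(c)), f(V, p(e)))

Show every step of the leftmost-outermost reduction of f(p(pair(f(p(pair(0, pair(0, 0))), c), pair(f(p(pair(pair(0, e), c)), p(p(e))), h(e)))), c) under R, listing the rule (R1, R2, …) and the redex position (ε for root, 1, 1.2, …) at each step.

pair(c, e)

1. f(p(pair(f(p(pair(0, pair(0, 0))), c), pair(f(p(pair(pair(0, e), c)), p(p(e))), h(e)))), c)  →  pair(f(p(pair(pair(0, e), c)), p(p(e))), h(e))   [R2 at ε]
2. pair(f(p(pair(pair(0, e), c)), p(p(e))), h(e))  →  pair(c, h(e))   [R2 at 1]
3. pair(c, h(e))  →  pair(c, e)   [R7 at 2]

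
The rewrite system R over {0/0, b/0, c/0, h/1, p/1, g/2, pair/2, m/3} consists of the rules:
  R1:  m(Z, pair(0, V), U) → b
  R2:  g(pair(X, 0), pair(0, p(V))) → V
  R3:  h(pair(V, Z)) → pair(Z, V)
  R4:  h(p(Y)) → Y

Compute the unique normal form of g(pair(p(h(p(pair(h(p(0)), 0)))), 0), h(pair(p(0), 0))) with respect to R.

1. g(pair(p(h(p(pair(h(p(0)), 0)))), 0), h(pair(p(0), 0)))  →  g(pair(p(pair(h(p(0)), 0)), 0), h(pair(p(0), 0)))   [R4 at 1.1.1]
2. g(pair(p(pair(h(p(0)), 0)), 0), h(pair(p(0), 0)))  →  g(pair(p(pair(0, 0)), 0), h(pair(p(0), 0)))   [R4 at 1.1.1.1]
3. g(pair(p(pair(0, 0)), 0), h(pair(p(0), 0)))  →  g(pair(p(pair(0, 0)), 0), pair(0, p(0)))   [R3 at 2]
4. g(pair(p(pair(0, 0)), 0), pair(0, p(0)))  →  0   [R2 at ε]

0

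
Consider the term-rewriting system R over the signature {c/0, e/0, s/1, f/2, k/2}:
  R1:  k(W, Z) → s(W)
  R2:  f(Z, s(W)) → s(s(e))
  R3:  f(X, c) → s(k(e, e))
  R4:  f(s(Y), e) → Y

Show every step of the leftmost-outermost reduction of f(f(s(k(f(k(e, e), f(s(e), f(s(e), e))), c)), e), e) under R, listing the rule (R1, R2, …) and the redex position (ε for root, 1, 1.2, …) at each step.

e

1. f(f(s(k(f(k(e, e), f(s(e), f(s(e), e))), c)), e), e)  →  f(k(f(k(e, e), f(s(e), f(s(e), e))), c), e)   [R4 at 1]
2. f(k(f(k(e, e), f(s(e), f(s(e), e))), c), e)  →  f(s(f(k(e, e), f(s(e), f(s(e), e)))), e)   [R1 at 1]
3. f(s(f(k(e, e), f(s(e), f(s(e), e)))), e)  →  f(k(e, e), f(s(e), f(s(e), e)))   [R4 at ε]
4. f(k(e, e), f(s(e), f(s(e), e)))  →  f(s(e), f(s(e), f(s(e), e)))   [R1 at 1]
5. f(s(e), f(s(e), f(s(e), e)))  →  f(s(e), f(s(e), e))   [R4 at 2.2]
6. f(s(e), f(s(e), e))  →  f(s(e), e)   [R4 at 2]
7. f(s(e), e)  →  e   [R4 at ε]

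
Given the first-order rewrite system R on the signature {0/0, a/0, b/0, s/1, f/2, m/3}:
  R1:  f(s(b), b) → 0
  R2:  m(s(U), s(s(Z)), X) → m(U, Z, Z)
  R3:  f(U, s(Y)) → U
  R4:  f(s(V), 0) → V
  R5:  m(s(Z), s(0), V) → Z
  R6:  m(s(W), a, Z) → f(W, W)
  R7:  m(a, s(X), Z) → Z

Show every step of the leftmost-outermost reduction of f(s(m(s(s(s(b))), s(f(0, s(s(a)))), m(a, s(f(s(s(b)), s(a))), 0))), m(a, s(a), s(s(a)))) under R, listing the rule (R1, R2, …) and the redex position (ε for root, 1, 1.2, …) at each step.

s(s(s(b)))

1. f(s(m(s(s(s(b))), s(f(0, s(s(a)))), m(a, s(f(s(s(b)), s(a))), 0))), m(a, s(a), s(s(a))))  →  f(s(m(s(s(s(b))), s(0), m(a, s(f(s(s(b)), s(a))), 0))), m(a, s(a), s(s(a))))   [R3 at 1.1.2.1]
2. f(s(m(s(s(s(b))), s(0), m(a, s(f(s(s(b)), s(a))), 0))), m(a, s(a), s(s(a))))  →  f(s(s(s(b))), m(a, s(a), s(s(a))))   [R5 at 1.1]
3. f(s(s(s(b))), m(a, s(a), s(s(a))))  →  f(s(s(s(b))), s(s(a)))   [R7 at 2]
4. f(s(s(s(b))), s(s(a)))  →  s(s(s(b)))   [R3 at ε]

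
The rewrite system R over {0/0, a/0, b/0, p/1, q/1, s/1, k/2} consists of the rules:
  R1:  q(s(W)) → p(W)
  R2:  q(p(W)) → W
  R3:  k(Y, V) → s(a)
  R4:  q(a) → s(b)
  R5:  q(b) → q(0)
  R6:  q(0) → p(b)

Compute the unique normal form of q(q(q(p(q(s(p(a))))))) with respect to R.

a

1. q(q(q(p(q(s(p(a)))))))  →  q(q(q(s(p(a)))))   [R2 at 1.1]
2. q(q(q(s(p(a)))))  →  q(q(p(p(a))))   [R1 at 1.1]
3. q(q(p(p(a))))  →  q(p(a))   [R2 at 1]
4. q(p(a))  →  a   [R2 at ε]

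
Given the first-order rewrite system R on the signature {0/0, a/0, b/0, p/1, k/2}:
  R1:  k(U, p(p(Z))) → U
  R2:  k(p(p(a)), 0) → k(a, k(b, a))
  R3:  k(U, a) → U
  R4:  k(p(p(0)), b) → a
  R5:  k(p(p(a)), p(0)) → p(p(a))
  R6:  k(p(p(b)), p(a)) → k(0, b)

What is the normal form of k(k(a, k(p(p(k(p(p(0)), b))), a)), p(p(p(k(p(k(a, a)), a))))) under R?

a

1. k(k(a, k(p(p(k(p(p(0)), b))), a)), p(p(p(k(p(k(a, a)), a)))))  →  k(a, k(p(p(k(p(p(0)), b))), a))   [R1 at ε]
2. k(a, k(p(p(k(p(p(0)), b))), a))  →  k(a, p(p(k(p(p(0)), b))))   [R3 at 2]
3. k(a, p(p(k(p(p(0)), b))))  →  a   [R1 at ε]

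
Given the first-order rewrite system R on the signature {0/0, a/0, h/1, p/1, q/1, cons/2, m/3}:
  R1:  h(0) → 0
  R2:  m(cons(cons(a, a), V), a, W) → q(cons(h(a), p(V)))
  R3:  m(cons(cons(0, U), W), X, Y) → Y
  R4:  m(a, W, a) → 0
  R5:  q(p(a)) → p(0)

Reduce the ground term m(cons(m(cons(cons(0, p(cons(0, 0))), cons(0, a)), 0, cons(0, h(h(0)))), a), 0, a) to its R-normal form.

a

1. m(cons(m(cons(cons(0, p(cons(0, 0))), cons(0, a)), 0, cons(0, h(h(0)))), a), 0, a)  →  m(cons(cons(0, h(h(0))), a), 0, a)   [R3 at 1.1]
2. m(cons(cons(0, h(h(0))), a), 0, a)  →  a   [R3 at ε]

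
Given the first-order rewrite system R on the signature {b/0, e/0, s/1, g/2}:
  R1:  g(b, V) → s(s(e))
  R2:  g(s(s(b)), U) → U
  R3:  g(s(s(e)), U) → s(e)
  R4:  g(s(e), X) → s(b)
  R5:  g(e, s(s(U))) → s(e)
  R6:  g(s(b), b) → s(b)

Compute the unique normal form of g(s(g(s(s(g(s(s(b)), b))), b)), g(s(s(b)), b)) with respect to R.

s(b)

1. g(s(g(s(s(g(s(s(b)), b))), b)), g(s(s(b)), b))  →  g(s(g(s(s(b)), b)), g(s(s(b)), b))   [R2 at 1.1.1.1.1]
2. g(s(g(s(s(b)), b)), g(s(s(b)), b))  →  g(s(b), g(s(s(b)), b))   [R2 at 1.1]
3. g(s(b), g(s(s(b)), b))  →  g(s(b), b)   [R2 at 2]
4. g(s(b), b)  →  s(b)   [R6 at ε]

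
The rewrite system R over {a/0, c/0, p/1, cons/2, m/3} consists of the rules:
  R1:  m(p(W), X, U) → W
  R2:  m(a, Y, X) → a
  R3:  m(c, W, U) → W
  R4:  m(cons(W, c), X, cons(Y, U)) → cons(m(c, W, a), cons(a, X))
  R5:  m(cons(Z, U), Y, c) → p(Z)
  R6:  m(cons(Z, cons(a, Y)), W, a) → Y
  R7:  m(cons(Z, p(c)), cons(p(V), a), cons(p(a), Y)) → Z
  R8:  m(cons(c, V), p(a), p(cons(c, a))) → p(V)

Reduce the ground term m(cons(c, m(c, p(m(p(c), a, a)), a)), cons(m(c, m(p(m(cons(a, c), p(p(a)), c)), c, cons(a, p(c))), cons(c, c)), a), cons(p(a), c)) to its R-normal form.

c

1. m(cons(c, m(c, p(m(p(c), a, a)), a)), cons(m(c, m(p(m(cons(a, c), p(p(a)), c)), c, cons(a, p(c))), cons(c, c)), a), cons(p(a), c))  →  m(cons(c, p(m(p(c), a, a))), cons(m(c, m(p(m(cons(a, c), p(p(a)), c)), c, cons(a, p(c))), cons(c, c)), a), cons(p(a), c))   [R3 at 1.2]
2. m(cons(c, p(m(p(c), a, a))), cons(m(c, m(p(m(cons(a, c), p(p(a)), c)), c, cons(a, p(c))), cons(c, c)), a), cons(p(a), c))  →  m(cons(c, p(c)), cons(m(c, m(p(m(cons(a, c), p(p(a)), c)), c, cons(a, p(c))), cons(c, c)), a), cons(p(a), c))   [R1 at 1.2.1]
3. m(cons(c, p(c)), cons(m(c, m(p(m(cons(a, c), p(p(a)), c)), c, cons(a, p(c))), cons(c, c)), a), cons(p(a), c))  →  m(cons(c, p(c)), cons(m(p(m(cons(a, c), p(p(a)), c)), c, cons(a, p(c))), a), cons(p(a), c))   [R3 at 2.1]
4. m(cons(c, p(c)), cons(m(p(m(cons(a, c), p(p(a)), c)), c, cons(a, p(c))), a), cons(p(a), c))  →  m(cons(c, p(c)), cons(m(cons(a, c), p(p(a)), c), a), cons(p(a), c))   [R1 at 2.1]
5. m(cons(c, p(c)), cons(m(cons(a, c), p(p(a)), c), a), cons(p(a), c))  →  m(cons(c, p(c)), cons(p(a), a), cons(p(a), c))   [R5 at 2.1]
6. m(cons(c, p(c)), cons(p(a), a), cons(p(a), c))  →  c   [R7 at ε]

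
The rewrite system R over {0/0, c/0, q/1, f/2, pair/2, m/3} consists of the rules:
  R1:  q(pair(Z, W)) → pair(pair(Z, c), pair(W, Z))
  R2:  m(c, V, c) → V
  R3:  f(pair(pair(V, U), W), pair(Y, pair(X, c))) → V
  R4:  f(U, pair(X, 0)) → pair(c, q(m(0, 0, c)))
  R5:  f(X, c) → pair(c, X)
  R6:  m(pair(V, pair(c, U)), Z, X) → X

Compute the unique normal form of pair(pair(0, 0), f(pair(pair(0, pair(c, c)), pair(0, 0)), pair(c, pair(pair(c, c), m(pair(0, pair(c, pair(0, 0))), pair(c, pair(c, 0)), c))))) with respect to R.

1. pair(pair(0, 0), f(pair(pair(0, pair(c, c)), pair(0, 0)), pair(c, pair(pair(c, c), m(pair(0, pair(c, pair(0, 0))), pair(c, pair(c, 0)), c)))))  →  pair(pair(0, 0), f(pair(pair(0, pair(c, c)), pair(0, 0)), pair(c, pair(pair(c, c), c))))   [R6 at 2.2.2.2]
2. pair(pair(0, 0), f(pair(pair(0, pair(c, c)), pair(0, 0)), pair(c, pair(pair(c, c), c))))  →  pair(pair(0, 0), 0)   [R3 at 2]

pair(pair(0, 0), 0)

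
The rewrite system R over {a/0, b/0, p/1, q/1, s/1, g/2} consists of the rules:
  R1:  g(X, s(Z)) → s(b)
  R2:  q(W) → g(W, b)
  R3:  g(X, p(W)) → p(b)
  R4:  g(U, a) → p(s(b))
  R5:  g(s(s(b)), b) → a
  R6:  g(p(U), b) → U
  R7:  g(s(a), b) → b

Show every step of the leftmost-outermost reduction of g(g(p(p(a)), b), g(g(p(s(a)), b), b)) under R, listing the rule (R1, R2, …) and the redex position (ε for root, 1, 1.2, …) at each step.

1. g(g(p(p(a)), b), g(g(p(s(a)), b), b))  →  g(p(a), g(g(p(s(a)), b), b))   [R6 at 1]
2. g(p(a), g(g(p(s(a)), b), b))  →  g(p(a), g(s(a), b))   [R6 at 2.1]
3. g(p(a), g(s(a), b))  →  g(p(a), b)   [R7 at 2]
4. g(p(a), b)  →  a   [R6 at ε]

a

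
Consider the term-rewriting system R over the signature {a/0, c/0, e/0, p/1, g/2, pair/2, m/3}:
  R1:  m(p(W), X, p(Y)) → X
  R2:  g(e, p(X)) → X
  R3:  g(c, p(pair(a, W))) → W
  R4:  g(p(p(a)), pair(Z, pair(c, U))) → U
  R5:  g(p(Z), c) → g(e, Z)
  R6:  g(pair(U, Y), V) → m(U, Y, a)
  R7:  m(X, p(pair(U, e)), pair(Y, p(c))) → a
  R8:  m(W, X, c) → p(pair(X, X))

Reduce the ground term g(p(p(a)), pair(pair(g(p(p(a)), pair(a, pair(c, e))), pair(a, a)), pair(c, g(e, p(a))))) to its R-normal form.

1. g(p(p(a)), pair(pair(g(p(p(a)), pair(a, pair(c, e))), pair(a, a)), pair(c, g(e, p(a)))))  →  g(e, p(a))   [R4 at ε]
2. g(e, p(a))  →  a   [R2 at ε]

a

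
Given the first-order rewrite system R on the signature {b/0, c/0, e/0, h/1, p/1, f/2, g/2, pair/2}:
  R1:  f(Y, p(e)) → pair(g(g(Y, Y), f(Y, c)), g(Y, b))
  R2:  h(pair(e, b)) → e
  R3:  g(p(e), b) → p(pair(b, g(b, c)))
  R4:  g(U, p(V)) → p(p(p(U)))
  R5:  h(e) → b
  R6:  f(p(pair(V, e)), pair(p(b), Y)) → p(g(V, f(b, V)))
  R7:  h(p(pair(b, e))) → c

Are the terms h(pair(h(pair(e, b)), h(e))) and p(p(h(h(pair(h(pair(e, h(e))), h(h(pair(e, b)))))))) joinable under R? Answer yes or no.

no — NF(t₁) = e, NF(t₂) = p(p(b))

Reduce t₁ = h(pair(h(pair(e, b)), h(e))):
1. h(pair(h(pair(e, b)), h(e)))  →  h(pair(e, h(e)))   [R2 at 1.1]
2. h(pair(e, h(e)))  →  h(pair(e, b))   [R5 at 1.2]
3. h(pair(e, b))  →  e   [R2 at ε]

Reduce t₂ = p(p(h(h(pair(h(pair(e, h(e))), h(h(pair(e, b)))))))):
1. p(p(h(h(pair(h(pair(e, h(e))), h(h(pair(e, b))))))))  →  p(p(h(h(pair(h(pair(e, b)), h(h(pair(e, b))))))))   [R5 at 1.1.1.1.1.1.2]
2. p(p(h(h(pair(h(pair(e, b)), h(h(pair(e, b))))))))  →  p(p(h(h(pair(e, h(h(pair(e, b))))))))   [R2 at 1.1.1.1.1]
3. p(p(h(h(pair(e, h(h(pair(e, b))))))))  →  p(p(h(h(pair(e, h(e))))))   [R2 at 1.1.1.1.2.1]
4. p(p(h(h(pair(e, h(e))))))  →  p(p(h(h(pair(e, b)))))   [R5 at 1.1.1.1.2]
5. p(p(h(h(pair(e, b)))))  →  p(p(h(e)))   [R2 at 1.1.1]
6. p(p(h(e)))  →  p(p(b))   [R5 at 1.1]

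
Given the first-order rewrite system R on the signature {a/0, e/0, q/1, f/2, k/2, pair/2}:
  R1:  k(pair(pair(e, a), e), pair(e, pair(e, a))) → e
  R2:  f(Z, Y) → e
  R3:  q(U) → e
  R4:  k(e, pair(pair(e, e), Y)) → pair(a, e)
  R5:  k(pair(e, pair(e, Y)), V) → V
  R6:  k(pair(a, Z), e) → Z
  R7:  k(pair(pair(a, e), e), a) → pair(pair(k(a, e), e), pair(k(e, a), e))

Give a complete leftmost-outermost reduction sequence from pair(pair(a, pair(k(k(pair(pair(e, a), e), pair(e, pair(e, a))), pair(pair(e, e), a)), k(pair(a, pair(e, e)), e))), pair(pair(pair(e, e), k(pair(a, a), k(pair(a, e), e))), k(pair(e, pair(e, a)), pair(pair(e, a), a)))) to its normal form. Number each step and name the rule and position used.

pair(pair(a, pair(pair(a, e), pair(e, e))), pair(pair(pair(e, e), a), pair(pair(e, a), a)))

1. pair(pair(a, pair(k(k(pair(pair(e, a), e), pair(e, pair(e, a))), pair(pair(e, e), a)), k(pair(a, pair(e, e)), e))), pair(pair(pair(e, e), k(pair(a, a), k(pair(a, e), e))), k(pair(e, pair(e, a)), pair(pair(e, a), a))))  →  pair(pair(a, pair(k(e, pair(pair(e, e), a)), k(pair(a, pair(e, e)), e))), pair(pair(pair(e, e), k(pair(a, a), k(pair(a, e), e))), k(pair(e, pair(e, a)), pair(pair(e, a), a))))   [R1 at 1.2.1.1]
2. pair(pair(a, pair(k(e, pair(pair(e, e), a)), k(pair(a, pair(e, e)), e))), pair(pair(pair(e, e), k(pair(a, a), k(pair(a, e), e))), k(pair(e, pair(e, a)), pair(pair(e, a), a))))  →  pair(pair(a, pair(pair(a, e), k(pair(a, pair(e, e)), e))), pair(pair(pair(e, e), k(pair(a, a), k(pair(a, e), e))), k(pair(e, pair(e, a)), pair(pair(e, a), a))))   [R4 at 1.2.1]
3. pair(pair(a, pair(pair(a, e), k(pair(a, pair(e, e)), e))), pair(pair(pair(e, e), k(pair(a, a), k(pair(a, e), e))), k(pair(e, pair(e, a)), pair(pair(e, a), a))))  →  pair(pair(a, pair(pair(a, e), pair(e, e))), pair(pair(pair(e, e), k(pair(a, a), k(pair(a, e), e))), k(pair(e, pair(e, a)), pair(pair(e, a), a))))   [R6 at 1.2.2]
4. pair(pair(a, pair(pair(a, e), pair(e, e))), pair(pair(pair(e, e), k(pair(a, a), k(pair(a, e), e))), k(pair(e, pair(e, a)), pair(pair(e, a), a))))  →  pair(pair(a, pair(pair(a, e), pair(e, e))), pair(pair(pair(e, e), k(pair(a, a), e)), k(pair(e, pair(e, a)), pair(pair(e, a), a))))   [R6 at 2.1.2.2]
5. pair(pair(a, pair(pair(a, e), pair(e, e))), pair(pair(pair(e, e), k(pair(a, a), e)), k(pair(e, pair(e, a)), pair(pair(e, a), a))))  →  pair(pair(a, pair(pair(a, e), pair(e, e))), pair(pair(pair(e, e), a), k(pair(e, pair(e, a)), pair(pair(e, a), a))))   [R6 at 2.1.2]
6. pair(pair(a, pair(pair(a, e), pair(e, e))), pair(pair(pair(e, e), a), k(pair(e, pair(e, a)), pair(pair(e, a), a))))  →  pair(pair(a, pair(pair(a, e), pair(e, e))), pair(pair(pair(e, e), a), pair(pair(e, a), a)))   [R5 at 2.2]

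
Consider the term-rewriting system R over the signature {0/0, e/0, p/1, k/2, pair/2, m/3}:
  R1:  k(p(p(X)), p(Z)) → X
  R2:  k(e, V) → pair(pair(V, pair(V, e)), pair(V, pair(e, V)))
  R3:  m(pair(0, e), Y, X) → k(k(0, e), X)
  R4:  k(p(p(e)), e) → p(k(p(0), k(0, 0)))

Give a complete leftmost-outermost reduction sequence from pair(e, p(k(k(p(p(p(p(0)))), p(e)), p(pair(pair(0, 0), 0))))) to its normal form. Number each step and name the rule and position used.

1. pair(e, p(k(k(p(p(p(p(0)))), p(e)), p(pair(pair(0, 0), 0)))))  →  pair(e, p(k(p(p(0)), p(pair(pair(0, 0), 0)))))   [R1 at 2.1.1]
2. pair(e, p(k(p(p(0)), p(pair(pair(0, 0), 0)))))  →  pair(e, p(0))   [R1 at 2.1]

pair(e, p(0))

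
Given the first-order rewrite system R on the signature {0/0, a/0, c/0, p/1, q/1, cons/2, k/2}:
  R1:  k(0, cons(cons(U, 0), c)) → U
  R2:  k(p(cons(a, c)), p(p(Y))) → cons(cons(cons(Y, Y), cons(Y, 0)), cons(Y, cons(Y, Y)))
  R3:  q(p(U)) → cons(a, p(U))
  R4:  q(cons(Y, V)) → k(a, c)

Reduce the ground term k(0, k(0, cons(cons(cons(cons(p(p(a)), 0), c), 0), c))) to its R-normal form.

p(p(a))

1. k(0, k(0, cons(cons(cons(cons(p(p(a)), 0), c), 0), c)))  →  k(0, cons(cons(p(p(a)), 0), c))   [R1 at 2]
2. k(0, cons(cons(p(p(a)), 0), c))  →  p(p(a))   [R1 at ε]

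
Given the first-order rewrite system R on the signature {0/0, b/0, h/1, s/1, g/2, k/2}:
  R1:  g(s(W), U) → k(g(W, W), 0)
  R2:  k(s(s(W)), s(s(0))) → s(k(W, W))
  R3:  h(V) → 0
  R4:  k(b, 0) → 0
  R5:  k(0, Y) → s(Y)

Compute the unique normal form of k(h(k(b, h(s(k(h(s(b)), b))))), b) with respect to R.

s(b)

1. k(h(k(b, h(s(k(h(s(b)), b))))), b)  →  k(0, b)   [R3 at 1]
2. k(0, b)  →  s(b)   [R5 at ε]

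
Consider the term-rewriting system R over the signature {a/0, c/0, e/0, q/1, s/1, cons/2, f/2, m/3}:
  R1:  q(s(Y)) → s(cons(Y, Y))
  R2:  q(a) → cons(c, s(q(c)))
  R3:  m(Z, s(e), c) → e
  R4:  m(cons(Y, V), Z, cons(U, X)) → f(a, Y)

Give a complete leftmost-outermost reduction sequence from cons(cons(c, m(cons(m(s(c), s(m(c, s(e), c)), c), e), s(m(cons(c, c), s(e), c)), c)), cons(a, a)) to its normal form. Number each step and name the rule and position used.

cons(cons(c, e), cons(a, a))

1. cons(cons(c, m(cons(m(s(c), s(m(c, s(e), c)), c), e), s(m(cons(c, c), s(e), c)), c)), cons(a, a))  →  cons(cons(c, m(cons(m(s(c), s(e), c), e), s(m(cons(c, c), s(e), c)), c)), cons(a, a))   [R3 at 1.2.1.1.2.1]
2. cons(cons(c, m(cons(m(s(c), s(e), c), e), s(m(cons(c, c), s(e), c)), c)), cons(a, a))  →  cons(cons(c, m(cons(e, e), s(m(cons(c, c), s(e), c)), c)), cons(a, a))   [R3 at 1.2.1.1]
3. cons(cons(c, m(cons(e, e), s(m(cons(c, c), s(e), c)), c)), cons(a, a))  →  cons(cons(c, m(cons(e, e), s(e), c)), cons(a, a))   [R3 at 1.2.2.1]
4. cons(cons(c, m(cons(e, e), s(e), c)), cons(a, a))  →  cons(cons(c, e), cons(a, a))   [R3 at 1.2]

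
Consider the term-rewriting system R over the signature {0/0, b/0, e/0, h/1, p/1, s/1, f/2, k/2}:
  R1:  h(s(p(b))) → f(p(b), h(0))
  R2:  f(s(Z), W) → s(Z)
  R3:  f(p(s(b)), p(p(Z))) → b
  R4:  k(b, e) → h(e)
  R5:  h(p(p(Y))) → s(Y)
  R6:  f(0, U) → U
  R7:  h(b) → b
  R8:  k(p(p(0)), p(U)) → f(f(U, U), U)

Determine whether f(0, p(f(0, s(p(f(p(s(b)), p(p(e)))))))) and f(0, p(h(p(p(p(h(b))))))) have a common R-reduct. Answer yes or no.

yes — NF(t₁) = p(s(p(b))), NF(t₂) = p(s(p(b)))

Reduce t₁ = f(0, p(f(0, s(p(f(p(s(b)), p(p(e)))))))):
1. f(0, p(f(0, s(p(f(p(s(b)), p(p(e))))))))  →  p(f(0, s(p(f(p(s(b)), p(p(e)))))))   [R6 at ε]
2. p(f(0, s(p(f(p(s(b)), p(p(e)))))))  →  p(s(p(f(p(s(b)), p(p(e))))))   [R6 at 1]
3. p(s(p(f(p(s(b)), p(p(e))))))  →  p(s(p(b)))   [R3 at 1.1.1]

Reduce t₂ = f(0, p(h(p(p(p(h(b))))))):
1. f(0, p(h(p(p(p(h(b)))))))  →  p(h(p(p(p(h(b))))))   [R6 at ε]
2. p(h(p(p(p(h(b))))))  →  p(s(p(h(b))))   [R5 at 1]
3. p(s(p(h(b))))  →  p(s(p(b)))   [R7 at 1.1.1]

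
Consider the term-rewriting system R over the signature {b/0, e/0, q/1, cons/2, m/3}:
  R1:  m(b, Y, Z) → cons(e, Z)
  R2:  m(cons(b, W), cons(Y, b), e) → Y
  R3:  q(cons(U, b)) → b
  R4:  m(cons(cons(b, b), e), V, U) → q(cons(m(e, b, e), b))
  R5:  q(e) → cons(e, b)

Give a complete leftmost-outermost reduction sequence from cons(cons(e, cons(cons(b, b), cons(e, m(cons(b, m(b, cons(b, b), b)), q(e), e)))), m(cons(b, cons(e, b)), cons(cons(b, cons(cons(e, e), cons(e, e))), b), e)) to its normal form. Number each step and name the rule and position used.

cons(cons(e, cons(cons(b, b), cons(e, e))), cons(b, cons(cons(e, e), cons(e, e))))

1. cons(cons(e, cons(cons(b, b), cons(e, m(cons(b, m(b, cons(b, b), b)), q(e), e)))), m(cons(b, cons(e, b)), cons(cons(b, cons(cons(e, e), cons(e, e))), b), e))  →  cons(cons(e, cons(cons(b, b), cons(e, m(cons(b, cons(e, b)), q(e), e)))), m(cons(b, cons(e, b)), cons(cons(b, cons(cons(e, e), cons(e, e))), b), e))   [R1 at 1.2.2.2.1.2]
2. cons(cons(e, cons(cons(b, b), cons(e, m(cons(b, cons(e, b)), q(e), e)))), m(cons(b, cons(e, b)), cons(cons(b, cons(cons(e, e), cons(e, e))), b), e))  →  cons(cons(e, cons(cons(b, b), cons(e, m(cons(b, cons(e, b)), cons(e, b), e)))), m(cons(b, cons(e, b)), cons(cons(b, cons(cons(e, e), cons(e, e))), b), e))   [R5 at 1.2.2.2.2]
3. cons(cons(e, cons(cons(b, b), cons(e, m(cons(b, cons(e, b)), cons(e, b), e)))), m(cons(b, cons(e, b)), cons(cons(b, cons(cons(e, e), cons(e, e))), b), e))  →  cons(cons(e, cons(cons(b, b), cons(e, e))), m(cons(b, cons(e, b)), cons(cons(b, cons(cons(e, e), cons(e, e))), b), e))   [R2 at 1.2.2.2]
4. cons(cons(e, cons(cons(b, b), cons(e, e))), m(cons(b, cons(e, b)), cons(cons(b, cons(cons(e, e), cons(e, e))), b), e))  →  cons(cons(e, cons(cons(b, b), cons(e, e))), cons(b, cons(cons(e, e), cons(e, e))))   [R2 at 2]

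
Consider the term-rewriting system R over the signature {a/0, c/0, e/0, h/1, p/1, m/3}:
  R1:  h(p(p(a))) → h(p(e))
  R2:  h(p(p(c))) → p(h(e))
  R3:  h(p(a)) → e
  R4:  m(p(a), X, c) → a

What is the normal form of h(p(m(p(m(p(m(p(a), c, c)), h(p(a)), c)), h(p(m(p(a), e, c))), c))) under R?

1. h(p(m(p(m(p(m(p(a), c, c)), h(p(a)), c)), h(p(m(p(a), e, c))), c)))  →  h(p(m(p(m(p(a), h(p(a)), c)), h(p(m(p(a), e, c))), c)))   [R4 at 1.1.1.1.1.1]
2. h(p(m(p(m(p(a), h(p(a)), c)), h(p(m(p(a), e, c))), c)))  →  h(p(m(p(a), h(p(m(p(a), e, c))), c)))   [R4 at 1.1.1.1]
3. h(p(m(p(a), h(p(m(p(a), e, c))), c)))  →  h(p(a))   [R4 at 1.1]
4. h(p(a))  →  e   [R3 at ε]

e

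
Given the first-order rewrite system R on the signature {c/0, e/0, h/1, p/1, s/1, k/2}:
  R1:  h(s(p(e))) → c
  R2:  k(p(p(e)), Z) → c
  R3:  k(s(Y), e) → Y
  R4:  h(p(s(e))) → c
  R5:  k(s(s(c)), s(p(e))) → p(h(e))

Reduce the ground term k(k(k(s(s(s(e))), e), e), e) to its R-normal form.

1. k(k(k(s(s(s(e))), e), e), e)  →  k(k(s(s(e)), e), e)   [R3 at 1.1]
2. k(k(s(s(e)), e), e)  →  k(s(e), e)   [R3 at 1]
3. k(s(e), e)  →  e   [R3 at ε]

e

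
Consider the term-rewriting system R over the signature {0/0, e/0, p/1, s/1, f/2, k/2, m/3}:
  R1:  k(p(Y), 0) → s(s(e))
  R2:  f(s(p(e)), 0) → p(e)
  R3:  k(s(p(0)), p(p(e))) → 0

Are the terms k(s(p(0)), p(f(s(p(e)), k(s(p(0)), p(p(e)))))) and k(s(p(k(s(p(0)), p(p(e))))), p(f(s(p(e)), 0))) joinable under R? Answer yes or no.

Reduce t₁ = k(s(p(0)), p(f(s(p(e)), k(s(p(0)), p(p(e)))))):
1. k(s(p(0)), p(f(s(p(e)), k(s(p(0)), p(p(e))))))  →  k(s(p(0)), p(f(s(p(e)), 0)))   [R3 at 2.1.2]
2. k(s(p(0)), p(f(s(p(e)), 0)))  →  k(s(p(0)), p(p(e)))   [R2 at 2.1]
3. k(s(p(0)), p(p(e)))  →  0   [R3 at ε]

Reduce t₂ = k(s(p(k(s(p(0)), p(p(e))))), p(f(s(p(e)), 0))):
1. k(s(p(k(s(p(0)), p(p(e))))), p(f(s(p(e)), 0)))  →  k(s(p(0)), p(f(s(p(e)), 0)))   [R3 at 1.1.1]
2. k(s(p(0)), p(f(s(p(e)), 0)))  →  k(s(p(0)), p(p(e)))   [R2 at 2.1]
3. k(s(p(0)), p(p(e)))  →  0   [R3 at ε]

yes — NF(t₁) = 0, NF(t₂) = 0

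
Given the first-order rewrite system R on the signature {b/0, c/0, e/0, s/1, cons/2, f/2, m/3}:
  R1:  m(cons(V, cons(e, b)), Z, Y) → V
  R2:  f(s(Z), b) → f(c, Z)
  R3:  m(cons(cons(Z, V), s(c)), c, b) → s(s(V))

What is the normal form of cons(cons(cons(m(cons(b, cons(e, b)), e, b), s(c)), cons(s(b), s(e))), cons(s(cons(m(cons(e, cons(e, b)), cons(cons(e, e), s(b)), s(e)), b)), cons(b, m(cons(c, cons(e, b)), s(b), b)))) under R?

cons(cons(cons(b, s(c)), cons(s(b), s(e))), cons(s(cons(e, b)), cons(b, c)))

1. cons(cons(cons(m(cons(b, cons(e, b)), e, b), s(c)), cons(s(b), s(e))), cons(s(cons(m(cons(e, cons(e, b)), cons(cons(e, e), s(b)), s(e)), b)), cons(b, m(cons(c, cons(e, b)), s(b), b))))  →  cons(cons(cons(b, s(c)), cons(s(b), s(e))), cons(s(cons(m(cons(e, cons(e, b)), cons(cons(e, e), s(b)), s(e)), b)), cons(b, m(cons(c, cons(e, b)), s(b), b))))   [R1 at 1.1.1]
2. cons(cons(cons(b, s(c)), cons(s(b), s(e))), cons(s(cons(m(cons(e, cons(e, b)), cons(cons(e, e), s(b)), s(e)), b)), cons(b, m(cons(c, cons(e, b)), s(b), b))))  →  cons(cons(cons(b, s(c)), cons(s(b), s(e))), cons(s(cons(e, b)), cons(b, m(cons(c, cons(e, b)), s(b), b))))   [R1 at 2.1.1.1]
3. cons(cons(cons(b, s(c)), cons(s(b), s(e))), cons(s(cons(e, b)), cons(b, m(cons(c, cons(e, b)), s(b), b))))  →  cons(cons(cons(b, s(c)), cons(s(b), s(e))), cons(s(cons(e, b)), cons(b, c)))   [R1 at 2.2.2]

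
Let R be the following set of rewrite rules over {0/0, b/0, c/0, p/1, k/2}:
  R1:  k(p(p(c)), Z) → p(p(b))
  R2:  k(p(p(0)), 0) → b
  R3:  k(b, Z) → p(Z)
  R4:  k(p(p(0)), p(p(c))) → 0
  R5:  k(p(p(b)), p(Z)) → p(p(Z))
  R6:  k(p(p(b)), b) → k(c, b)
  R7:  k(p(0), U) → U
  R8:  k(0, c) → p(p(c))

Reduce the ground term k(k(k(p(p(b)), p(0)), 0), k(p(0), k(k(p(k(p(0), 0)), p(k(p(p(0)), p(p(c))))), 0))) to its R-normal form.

1. k(k(k(p(p(b)), p(0)), 0), k(p(0), k(k(p(k(p(0), 0)), p(k(p(p(0)), p(p(c))))), 0)))  →  k(k(p(p(0)), 0), k(p(0), k(k(p(k(p(0), 0)), p(k(p(p(0)), p(p(c))))), 0)))   [R5 at 1.1]
2. k(k(p(p(0)), 0), k(p(0), k(k(p(k(p(0), 0)), p(k(p(p(0)), p(p(c))))), 0)))  →  k(b, k(p(0), k(k(p(k(p(0), 0)), p(k(p(p(0)), p(p(c))))), 0)))   [R2 at 1]
3. k(b, k(p(0), k(k(p(k(p(0), 0)), p(k(p(p(0)), p(p(c))))), 0)))  →  p(k(p(0), k(k(p(k(p(0), 0)), p(k(p(p(0)), p(p(c))))), 0)))   [R3 at ε]
4. p(k(p(0), k(k(p(k(p(0), 0)), p(k(p(p(0)), p(p(c))))), 0)))  →  p(k(k(p(k(p(0), 0)), p(k(p(p(0)), p(p(c))))), 0))   [R7 at 1]
5. p(k(k(p(k(p(0), 0)), p(k(p(p(0)), p(p(c))))), 0))  →  p(k(k(p(0), p(k(p(p(0)), p(p(c))))), 0))   [R7 at 1.1.1.1]
6. p(k(k(p(0), p(k(p(p(0)), p(p(c))))), 0))  →  p(k(p(k(p(p(0)), p(p(c)))), 0))   [R7 at 1.1]
7. p(k(p(k(p(p(0)), p(p(c)))), 0))  →  p(k(p(0), 0))   [R4 at 1.1.1]
8. p(k(p(0), 0))  →  p(0)   [R7 at 1]

p(0)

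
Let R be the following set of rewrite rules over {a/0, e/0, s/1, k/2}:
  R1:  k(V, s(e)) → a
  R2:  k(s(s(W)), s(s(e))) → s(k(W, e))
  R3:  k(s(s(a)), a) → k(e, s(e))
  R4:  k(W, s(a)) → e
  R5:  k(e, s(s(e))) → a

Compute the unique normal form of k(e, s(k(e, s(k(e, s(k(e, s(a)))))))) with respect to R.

1. k(e, s(k(e, s(k(e, s(k(e, s(a))))))))  →  k(e, s(k(e, s(k(e, s(e))))))   [R4 at 2.1.2.1.2.1]
2. k(e, s(k(e, s(k(e, s(e))))))  →  k(e, s(k(e, s(a))))   [R1 at 2.1.2.1]
3. k(e, s(k(e, s(a))))  →  k(e, s(e))   [R4 at 2.1]
4. k(e, s(e))  →  a   [R1 at ε]

a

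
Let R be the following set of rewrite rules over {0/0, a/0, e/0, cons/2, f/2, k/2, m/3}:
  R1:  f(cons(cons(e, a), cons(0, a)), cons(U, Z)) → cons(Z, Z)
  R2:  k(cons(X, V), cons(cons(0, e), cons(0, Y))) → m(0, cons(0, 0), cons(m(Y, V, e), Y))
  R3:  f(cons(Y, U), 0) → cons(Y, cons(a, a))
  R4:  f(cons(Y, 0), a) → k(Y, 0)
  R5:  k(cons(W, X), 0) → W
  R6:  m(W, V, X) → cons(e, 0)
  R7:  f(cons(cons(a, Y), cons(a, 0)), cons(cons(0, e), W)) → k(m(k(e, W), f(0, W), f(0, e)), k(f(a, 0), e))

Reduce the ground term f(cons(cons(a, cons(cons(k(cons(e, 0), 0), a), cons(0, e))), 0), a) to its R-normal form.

a

1. f(cons(cons(a, cons(cons(k(cons(e, 0), 0), a), cons(0, e))), 0), a)  →  k(cons(a, cons(cons(k(cons(e, 0), 0), a), cons(0, e))), 0)   [R4 at ε]
2. k(cons(a, cons(cons(k(cons(e, 0), 0), a), cons(0, e))), 0)  →  a   [R5 at ε]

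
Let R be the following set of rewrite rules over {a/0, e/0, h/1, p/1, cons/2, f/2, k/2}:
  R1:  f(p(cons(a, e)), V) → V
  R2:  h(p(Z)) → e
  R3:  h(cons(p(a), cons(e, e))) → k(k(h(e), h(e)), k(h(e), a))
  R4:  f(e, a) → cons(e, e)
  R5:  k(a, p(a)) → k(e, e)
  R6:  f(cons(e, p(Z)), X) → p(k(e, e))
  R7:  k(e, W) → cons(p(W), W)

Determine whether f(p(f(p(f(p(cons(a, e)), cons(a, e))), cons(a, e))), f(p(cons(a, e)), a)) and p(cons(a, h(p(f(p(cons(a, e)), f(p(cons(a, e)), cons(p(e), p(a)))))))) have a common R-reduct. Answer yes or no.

no — NF(t₁) = a, NF(t₂) = p(cons(a, e))

Reduce t₁ = f(p(f(p(f(p(cons(a, e)), cons(a, e))), cons(a, e))), f(p(cons(a, e)), a)):
1. f(p(f(p(f(p(cons(a, e)), cons(a, e))), cons(a, e))), f(p(cons(a, e)), a))  →  f(p(f(p(cons(a, e)), cons(a, e))), f(p(cons(a, e)), a))   [R1 at 1.1.1.1]
2. f(p(f(p(cons(a, e)), cons(a, e))), f(p(cons(a, e)), a))  →  f(p(cons(a, e)), f(p(cons(a, e)), a))   [R1 at 1.1]
3. f(p(cons(a, e)), f(p(cons(a, e)), a))  →  f(p(cons(a, e)), a)   [R1 at ε]
4. f(p(cons(a, e)), a)  →  a   [R1 at ε]

Reduce t₂ = p(cons(a, h(p(f(p(cons(a, e)), f(p(cons(a, e)), cons(p(e), p(a)))))))):
1. p(cons(a, h(p(f(p(cons(a, e)), f(p(cons(a, e)), cons(p(e), p(a))))))))  →  p(cons(a, e))   [R2 at 1.2]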